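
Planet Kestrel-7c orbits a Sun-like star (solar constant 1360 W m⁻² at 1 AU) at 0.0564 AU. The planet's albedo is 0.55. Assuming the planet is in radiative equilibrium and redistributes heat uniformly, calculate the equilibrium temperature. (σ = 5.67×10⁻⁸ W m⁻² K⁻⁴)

Flux at 0.0564 AU: S = 1360/0.0564² = 4.28×10⁵ W m⁻².
Energy balance: absorbed = emitted ⇒ πR²·S(1−A) = 4πR²·σT_eq⁴, so T_eq⁴ = S(1−A)/(4σ).
T_eq = [4.28×10⁵ × 0.45 / (4 × 5.67×10⁻⁸)]^(1/4) = (8.48×10¹¹)^(1/4) = 960 K.

T_eq ≈ 960 K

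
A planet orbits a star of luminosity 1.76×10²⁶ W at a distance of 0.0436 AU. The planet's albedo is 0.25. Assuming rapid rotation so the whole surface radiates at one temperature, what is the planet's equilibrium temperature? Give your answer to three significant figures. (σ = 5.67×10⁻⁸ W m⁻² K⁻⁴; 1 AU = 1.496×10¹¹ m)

T_eq ≈ 1020 K

d = 0.0436 AU = 6.52×10⁹ m.
Flux: S = L/(4πd²) = 1.76×10²⁶/(4π×(6.52×10⁹)²) = 3.29×10⁵ W m⁻².
Energy balance: absorbed = emitted ⇒ πR²·S(1−A) = 4πR²·σT_eq⁴, so T_eq⁴ = S(1−A)/(4σ).
T_eq = [3.29×10⁵ × 0.75 / (4 × 5.67×10⁻⁸)]^(1/4) = (1.09×10¹²)^(1/4) = 1020 K.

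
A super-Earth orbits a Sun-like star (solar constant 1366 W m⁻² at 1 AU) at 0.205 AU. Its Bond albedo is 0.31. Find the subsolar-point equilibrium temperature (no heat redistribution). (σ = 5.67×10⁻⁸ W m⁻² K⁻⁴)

Flux at 0.205 AU: S = 1366/0.205² = 3.25×10⁴ W m⁻².
At the subsolar point the surface absorbs S(1−A) and emits σT⁴ per unit area — no factor of 4, since only the local patch is in balance.
T = [3.25×10⁴ × 0.69 / 5.67×10⁻⁸]^(1/4) = (3.96×10¹¹)^(1/4) = 793 K.

T_ss ≈ 793 K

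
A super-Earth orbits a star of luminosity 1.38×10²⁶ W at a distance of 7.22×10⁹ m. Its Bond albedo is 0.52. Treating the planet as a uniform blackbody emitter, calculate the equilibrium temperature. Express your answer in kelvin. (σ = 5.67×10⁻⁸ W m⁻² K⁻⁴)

Flux: S = L/(4πd²) = 1.38×10²⁶/(4π×(7.22×10⁹)²) = 2.11×10⁵ W m⁻².
Energy balance: absorbed = emitted ⇒ πR²·S(1−A) = 4πR²·σT_eq⁴, so T_eq⁴ = S(1−A)/(4σ).
T_eq = [2.11×10⁵ × 0.48 / (4 × 5.67×10⁻⁸)]^(1/4) = (4.46×10¹¹)^(1/4) = 817 K.

T_eq ≈ 817 K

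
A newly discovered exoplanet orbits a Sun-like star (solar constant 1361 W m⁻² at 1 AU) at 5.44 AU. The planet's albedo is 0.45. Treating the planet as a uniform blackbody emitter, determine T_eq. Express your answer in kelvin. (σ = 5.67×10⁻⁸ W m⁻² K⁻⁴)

Flux at 5.44 AU: S = 1361/5.44² = 46.0 W m⁻².
Energy balance: absorbed = emitted ⇒ πR²·S(1−A) = 4πR²·σT_eq⁴, so T_eq⁴ = S(1−A)/(4σ).
T_eq = [46.0 × 0.55 / (4 × 5.67×10⁻⁸)]^(1/4) = (1.12×10⁸)^(1/4) = 103 K.

T_eq ≈ 103 K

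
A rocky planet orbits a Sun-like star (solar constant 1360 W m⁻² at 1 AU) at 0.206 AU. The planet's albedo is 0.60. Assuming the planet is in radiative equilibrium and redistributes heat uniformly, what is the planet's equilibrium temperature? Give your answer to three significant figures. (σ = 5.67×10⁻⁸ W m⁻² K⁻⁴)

T_eq ≈ 488 K

Flux at 0.206 AU: S = 1360/0.206² = 3.20×10⁴ W m⁻².
Energy balance: absorbed = emitted ⇒ πR²·S(1−A) = 4πR²·σT_eq⁴, so T_eq⁴ = S(1−A)/(4σ).
T_eq = [3.20×10⁴ × 0.40 / (4 × 5.67×10⁻⁸)]^(1/4) = (5.65×10¹⁰)^(1/4) = 488 K.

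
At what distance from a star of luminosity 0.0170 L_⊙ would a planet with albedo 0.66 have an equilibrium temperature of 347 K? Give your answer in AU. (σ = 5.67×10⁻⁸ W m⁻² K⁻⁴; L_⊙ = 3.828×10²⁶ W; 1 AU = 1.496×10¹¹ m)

L = 0.0170 × 3.828×10²⁶ = 6.51×10²⁴ W.
From T_eq⁴ = L(1−A)/(16πσd²): d = √[L(1−A)/(16πσT_eq⁴)].
d = √[6.51×10²⁴ × 0.34 / (16π × 5.67×10⁻⁸ × (347)⁴)] = 7.32×10⁹ m = 0.0489 AU.

d ≈ 0.0489 AU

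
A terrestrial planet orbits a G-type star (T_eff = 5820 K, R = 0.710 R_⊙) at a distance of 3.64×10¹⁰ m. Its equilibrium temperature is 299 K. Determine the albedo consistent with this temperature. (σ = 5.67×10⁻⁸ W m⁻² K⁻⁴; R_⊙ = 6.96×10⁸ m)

A ≈ 0.85

R_⋆ = 0.710 × 6.96×10⁸ = 4.94×10⁸ m.
L = 4πR_⋆²σT_⋆⁴ = 4π(4.94×10⁸)² × 5.67×10⁻⁸ × (5820)⁴ = 2.00×10²⁶ W.
S = L/(4πd²) = 1.20×10⁴ W m⁻².
From T_eq⁴ = S(1−A)/(4σ): 1−A = 4σT_eq⁴/S.
1−A = 4 × 5.67×10⁻⁸ × (299)⁴ / 1.20×10⁴ = 0.151.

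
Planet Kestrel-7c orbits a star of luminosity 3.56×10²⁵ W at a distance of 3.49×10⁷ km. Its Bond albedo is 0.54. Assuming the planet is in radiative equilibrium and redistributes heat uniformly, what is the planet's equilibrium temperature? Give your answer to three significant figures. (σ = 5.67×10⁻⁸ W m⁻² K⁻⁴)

T_eq ≈ 262 K

d = 3.49×10⁷ km = 3.49×10¹⁰ m.
Flux: S = L/(4πd²) = 3.56×10²⁵/(4π×(3.49×10¹⁰)²) = 2330 W m⁻².
Energy balance: absorbed = emitted ⇒ πR²·S(1−A) = 4πR²·σT_eq⁴, so T_eq⁴ = S(1−A)/(4σ).
T_eq = [2330 × 0.46 / (4 × 5.67×10⁻⁸)]^(1/4) = (4.72×10⁹)^(1/4) = 262 K.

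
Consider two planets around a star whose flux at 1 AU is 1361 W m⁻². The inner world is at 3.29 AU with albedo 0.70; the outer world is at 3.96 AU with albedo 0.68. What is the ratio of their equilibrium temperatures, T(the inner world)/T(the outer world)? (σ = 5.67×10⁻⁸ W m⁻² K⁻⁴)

T_eq = [S₀(1−A)/(4σd²)]^(1/4), so T ∝ (1−A)^(1/4) / √d.
T₁ = [1361×0.30/(4×5.67×10⁻⁸×3.29²)]^(1/4) = 113.56 K.
T₂ = [1361×0.32/(4×5.67×10⁻⁸×3.96²)]^(1/4) = 105.19 K.

T₁/T₂ ≈ 1.080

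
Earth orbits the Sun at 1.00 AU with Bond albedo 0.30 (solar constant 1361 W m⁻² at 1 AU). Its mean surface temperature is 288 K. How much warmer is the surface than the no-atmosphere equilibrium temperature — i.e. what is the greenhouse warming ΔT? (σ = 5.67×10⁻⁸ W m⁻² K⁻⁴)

S = 1361/1.00² = 1361 W m⁻².
T_eq = [S(1−A)/(4σ)]^(1/4) = [1361×0.70/(4×5.67×10⁻⁸)]^(1/4) = 254.6 K.
ΔT = T_surf − T_eq = 288 − 254.6.

ΔT ≈ 33.4 K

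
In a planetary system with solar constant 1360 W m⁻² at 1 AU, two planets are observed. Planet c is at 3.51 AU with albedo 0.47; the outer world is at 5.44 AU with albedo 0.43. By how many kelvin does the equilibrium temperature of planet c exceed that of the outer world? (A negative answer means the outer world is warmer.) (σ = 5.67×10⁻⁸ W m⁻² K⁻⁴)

ΔT ≈ 23.1 K

T_eq = [S₀(1−A)/(4σd²)]^(1/4), so T ∝ (1−A)^(1/4) / √d.
T₁ = [1360×0.53/(4×5.67×10⁻⁸×3.51²)]^(1/4) = 126.73 K.
T₂ = [1360×0.57/(4×5.67×10⁻⁸×5.44²)]^(1/4) = 103.67 K.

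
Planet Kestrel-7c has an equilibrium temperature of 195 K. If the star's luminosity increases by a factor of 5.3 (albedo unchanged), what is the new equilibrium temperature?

T_eq ≈ 296 K

T_eq ∝ L^(1/4) · d^(−1/2).
T′ = 195 × 5.3^(1/4) = 296 K.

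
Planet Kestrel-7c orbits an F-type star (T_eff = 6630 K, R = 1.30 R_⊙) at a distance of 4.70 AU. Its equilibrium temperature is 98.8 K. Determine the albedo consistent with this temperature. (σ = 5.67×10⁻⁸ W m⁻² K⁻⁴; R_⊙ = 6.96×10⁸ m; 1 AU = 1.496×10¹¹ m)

A ≈ 0.88

R_⋆ = 1.30 × 6.96×10⁸ = 9.05×10⁸ m.
d = 4.70 AU = 7.03×10¹¹ m.
L = 4πR_⋆²σT_⋆⁴ = 4π(9.05×10⁸)² × 5.67×10⁻⁸ × (6630)⁴ = 1.13×10²⁷ W.
S = L/(4πd²) = 181 W m⁻².
From T_eq⁴ = S(1−A)/(4σ): 1−A = 4σT_eq⁴/S.
1−A = 4 × 5.67×10⁻⁸ × (98.8)⁴ / 181 = 0.119.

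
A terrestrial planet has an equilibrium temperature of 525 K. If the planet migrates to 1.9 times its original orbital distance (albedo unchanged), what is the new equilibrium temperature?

T_eq ∝ L^(1/4) · d^(−1/2).
T′ = 525 / 1.9^(1/2) = 381 K.

T_eq ≈ 381 K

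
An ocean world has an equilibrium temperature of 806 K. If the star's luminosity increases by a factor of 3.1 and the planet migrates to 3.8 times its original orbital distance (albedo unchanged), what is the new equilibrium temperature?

T_eq ∝ L^(1/4) · d^(−1/2).
T′ = 806 × 3.1^(1/4) / 3.8^(1/2) = 549 K.

T_eq ≈ 549 K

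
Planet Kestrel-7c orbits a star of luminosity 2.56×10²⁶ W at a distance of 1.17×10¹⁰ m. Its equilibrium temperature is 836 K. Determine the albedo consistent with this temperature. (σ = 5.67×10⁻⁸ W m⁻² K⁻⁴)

Flux: S = L/(4πd²) = 2.56×10²⁶/(4π×(1.17×10¹⁰)²) = 1.49×10⁵ W m⁻².
From T_eq⁴ = S(1−A)/(4σ): 1−A = 4σT_eq⁴/S.
1−A = 4 × 5.67×10⁻⁸ × (836)⁴ / 1.49×10⁵ = 0.744.

A ≈ 0.26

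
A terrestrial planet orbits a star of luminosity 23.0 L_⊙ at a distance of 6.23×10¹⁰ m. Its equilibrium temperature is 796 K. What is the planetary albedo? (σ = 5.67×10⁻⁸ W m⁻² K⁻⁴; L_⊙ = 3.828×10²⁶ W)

A ≈ 0.50

L = 23.0 × 3.828×10²⁶ = 8.80×10²⁷ W.
Flux: S = L/(4πd²) = 8.80×10²⁷/(4π×(6.23×10¹⁰)²) = 1.81×10⁵ W m⁻².
From T_eq⁴ = S(1−A)/(4σ): 1−A = 4σT_eq⁴/S.
1−A = 4 × 5.67×10⁻⁸ × (796)⁴ / 1.81×10⁵ = 0.504.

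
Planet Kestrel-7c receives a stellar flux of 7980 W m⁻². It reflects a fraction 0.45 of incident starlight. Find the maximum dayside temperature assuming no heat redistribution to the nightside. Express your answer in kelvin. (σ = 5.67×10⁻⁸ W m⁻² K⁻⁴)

With no redistribution each surface element balances locally: S(1−A) = σT⁴.
T = [7980 × 0.55 / 5.67×10⁻⁸]^(1/4) = (7.74×10¹⁰)^(1/4) = 527 K.

T_ss ≈ 527 K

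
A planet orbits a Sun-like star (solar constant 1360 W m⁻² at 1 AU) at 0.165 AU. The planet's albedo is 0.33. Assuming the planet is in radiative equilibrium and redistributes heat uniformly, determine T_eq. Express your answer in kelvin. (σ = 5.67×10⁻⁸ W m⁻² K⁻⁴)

Flux at 0.165 AU: S = 1360/0.165² = 5.00×10⁴ W m⁻².
Energy balance: absorbed = emitted ⇒ πR²·S(1−A) = 4πR²·σT_eq⁴, so T_eq⁴ = S(1−A)/(4σ).
T_eq = [5.00×10⁴ × 0.67 / (4 × 5.67×10⁻⁸)]^(1/4) = (1.48×10¹¹)^(1/4) = 620 K.

T_eq ≈ 620 K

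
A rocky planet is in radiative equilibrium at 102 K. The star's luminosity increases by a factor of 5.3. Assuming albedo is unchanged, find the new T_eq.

T_eq ≈ 155 K

T_eq ∝ L^(1/4) · d^(−1/2).
T′ = 102 × 5.3^(1/4) = 155 K.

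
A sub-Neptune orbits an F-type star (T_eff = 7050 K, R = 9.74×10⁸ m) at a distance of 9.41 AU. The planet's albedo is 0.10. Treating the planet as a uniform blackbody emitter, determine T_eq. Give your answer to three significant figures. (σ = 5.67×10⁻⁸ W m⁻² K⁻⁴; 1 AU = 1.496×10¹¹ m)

d = 9.41 AU = 1.41×10¹² m.
L = 4πR_⋆²σT_⋆⁴ = 4π(9.74×10⁸)² × 5.67×10⁻⁸ × (7050)⁴ = 1.67×10²⁷ W.
S = L/(4πd²) = 67.1 W m⁻².
Energy balance: absorbed = emitted ⇒ πR²·S(1−A) = 4πR²·σT_eq⁴, so T_eq⁴ = S(1−A)/(4σ).
T_eq = [67.1 × 0.90 / (4 × 5.67×10⁻⁸)]^(1/4) = (2.66×10⁸)^(1/4) = 128 K.

T_eq ≈ 128 K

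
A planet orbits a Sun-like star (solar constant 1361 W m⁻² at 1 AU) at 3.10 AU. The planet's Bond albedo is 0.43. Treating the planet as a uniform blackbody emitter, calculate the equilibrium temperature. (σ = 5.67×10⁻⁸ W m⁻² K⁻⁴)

Flux at 3.10 AU: S = 1361/3.10² = 142 W m⁻².
Energy balance: absorbed = emitted ⇒ πR²·S(1−A) = 4πR²·σT_eq⁴, so T_eq⁴ = S(1−A)/(4σ).
T_eq = [142 × 0.57 / (4 × 5.67×10⁻⁸)]^(1/4) = (3.56×10⁸)^(1/4) = 137 K.

T_eq ≈ 137 K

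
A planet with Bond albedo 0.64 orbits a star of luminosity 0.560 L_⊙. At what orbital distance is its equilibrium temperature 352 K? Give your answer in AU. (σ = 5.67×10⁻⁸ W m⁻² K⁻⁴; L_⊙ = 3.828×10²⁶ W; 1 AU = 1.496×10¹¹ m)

d ≈ 0.281 AU

L = 0.560 × 3.828×10²⁶ = 2.14×10²⁶ W.
From T_eq⁴ = L(1−A)/(16πσd²): d = √[L(1−A)/(16πσT_eq⁴)].
d = √[2.14×10²⁶ × 0.36 / (16π × 5.67×10⁻⁸ × (352)⁴)] = 4.20×10¹⁰ m = 0.281 AU.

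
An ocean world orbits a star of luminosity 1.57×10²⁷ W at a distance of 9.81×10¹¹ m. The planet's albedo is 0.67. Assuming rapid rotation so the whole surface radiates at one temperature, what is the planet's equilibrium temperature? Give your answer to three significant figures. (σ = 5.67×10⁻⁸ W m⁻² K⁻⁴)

T_eq ≈ 117 K

Flux: S = L/(4πd²) = 1.57×10²⁷/(4π×(9.81×10¹¹)²) = 130 W m⁻².
Energy balance: absorbed = emitted ⇒ πR²·S(1−A) = 4πR²·σT_eq⁴, so T_eq⁴ = S(1−A)/(4σ).
T_eq = [130 × 0.33 / (4 × 5.67×10⁻⁸)]^(1/4) = (1.89×10⁸)^(1/4) = 117 K.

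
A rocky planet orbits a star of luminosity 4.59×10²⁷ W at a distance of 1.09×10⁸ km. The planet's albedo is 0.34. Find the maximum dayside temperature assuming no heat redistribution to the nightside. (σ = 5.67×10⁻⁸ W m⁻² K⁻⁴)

d = 1.09×10⁸ km = 1.09×10¹¹ m.
Flux: S = L/(4πd²) = 4.59×10²⁷/(4π×(1.09×10¹¹)²) = 3.07×10⁴ W m⁻².
With no redistribution each surface element balances locally: S(1−A) = σT⁴.
T = [3.07×10⁴ × 0.66 / 5.67×10⁻⁸]^(1/4) = (3.58×10¹¹)^(1/4) = 773 K.

T_ss ≈ 773 K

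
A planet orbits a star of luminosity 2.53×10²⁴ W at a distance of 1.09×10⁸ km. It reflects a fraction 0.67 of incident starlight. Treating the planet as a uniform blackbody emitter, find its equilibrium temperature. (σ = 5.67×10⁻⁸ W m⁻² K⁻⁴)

T_eq ≈ 70.5 K

d = 1.09×10⁸ km = 1.09×10¹¹ m.
Flux: S = L/(4πd²) = 2.53×10²⁴/(4π×(1.09×10¹¹)²) = 16.9 W m⁻².
Energy balance: absorbed = emitted ⇒ πR²·S(1−A) = 4πR²·σT_eq⁴, so T_eq⁴ = S(1−A)/(4σ).
T_eq = [16.9 × 0.33 / (4 × 5.67×10⁻⁸)]^(1/4) = (2.47×10⁷)^(1/4) = 70.5 K.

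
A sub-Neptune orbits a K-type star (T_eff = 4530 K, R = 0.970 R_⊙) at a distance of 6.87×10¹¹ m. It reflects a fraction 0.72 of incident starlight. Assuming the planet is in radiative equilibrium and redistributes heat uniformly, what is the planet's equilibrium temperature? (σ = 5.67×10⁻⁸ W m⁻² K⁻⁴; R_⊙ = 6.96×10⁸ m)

R_⋆ = 0.970 × 6.96×10⁸ = 6.75×10⁸ m.
L = 4πR_⋆²σT_⋆⁴ = 4π(6.75×10⁸)² × 5.67×10⁻⁸ × (4530)⁴ = 1.37×10²⁶ W.
S = L/(4πd²) = 23.1 W m⁻².
Energy balance: absorbed = emitted ⇒ πR²·S(1−A) = 4πR²·σT_eq⁴, so T_eq⁴ = S(1−A)/(4σ).
T_eq = [23.1 × 0.28 / (4 × 5.67×10⁻⁸)]^(1/4) = (2.85×10⁷)^(1/4) = 73.0 K.

T_eq ≈ 73.0 K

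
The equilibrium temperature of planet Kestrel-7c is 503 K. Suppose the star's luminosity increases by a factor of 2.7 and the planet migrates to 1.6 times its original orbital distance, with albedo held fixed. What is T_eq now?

T_eq ∝ L^(1/4) · d^(−1/2).
T′ = 503 × 2.7^(1/4) / 1.6^(1/2) = 510 K.

T_eq ≈ 510 K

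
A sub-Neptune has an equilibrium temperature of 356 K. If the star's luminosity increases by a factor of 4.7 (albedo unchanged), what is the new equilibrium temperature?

T_eq ≈ 524 K

T_eq ∝ L^(1/4) · d^(−1/2).
T′ = 356 × 4.7^(1/4) = 524 K.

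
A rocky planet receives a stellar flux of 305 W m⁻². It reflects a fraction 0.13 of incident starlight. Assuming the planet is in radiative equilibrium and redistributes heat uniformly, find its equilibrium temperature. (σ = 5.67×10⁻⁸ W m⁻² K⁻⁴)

Energy balance: absorbed = emitted ⇒ πR²·S(1−A) = 4πR²·σT_eq⁴, so T_eq⁴ = S(1−A)/(4σ).
T_eq = [305 × 0.87 / (4 × 5.67×10⁻⁸)]^(1/4) = (1.17×10⁹)^(1/4) = 185 K.

T_eq ≈ 185 K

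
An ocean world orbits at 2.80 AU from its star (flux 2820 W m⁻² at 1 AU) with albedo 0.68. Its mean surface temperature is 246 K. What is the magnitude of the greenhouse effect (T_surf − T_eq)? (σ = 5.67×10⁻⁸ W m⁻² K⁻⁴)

S = 2820/2.80² = 359.7 W m⁻².
T_eq = [S(1−A)/(4σ)]^(1/4) = [359.7×0.32/(4×5.67×10⁻⁸)]^(1/4) = 150.1 K.
ΔT = T_surf − T_eq = 246 − 150.1.

ΔT ≈ 95.9 K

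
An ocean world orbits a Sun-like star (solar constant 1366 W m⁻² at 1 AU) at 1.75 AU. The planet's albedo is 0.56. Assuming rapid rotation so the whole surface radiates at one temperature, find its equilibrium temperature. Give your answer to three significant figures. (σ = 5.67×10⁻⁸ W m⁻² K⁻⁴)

Flux at 1.75 AU: S = 1366/1.75² = 446 W m⁻².
Energy balance: absorbed = emitted ⇒ πR²·S(1−A) = 4πR²·σT_eq⁴, so T_eq⁴ = S(1−A)/(4σ).
T_eq = [446 × 0.44 / (4 × 5.67×10⁻⁸)]^(1/4) = (8.65×10⁸)^(1/4) = 172 K.

T_eq ≈ 172 K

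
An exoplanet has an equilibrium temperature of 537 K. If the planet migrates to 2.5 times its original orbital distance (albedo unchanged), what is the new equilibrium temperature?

T_eq ≈ 340 K

T_eq ∝ L^(1/4) · d^(−1/2).
T′ = 537 / 2.5^(1/2) = 340 K.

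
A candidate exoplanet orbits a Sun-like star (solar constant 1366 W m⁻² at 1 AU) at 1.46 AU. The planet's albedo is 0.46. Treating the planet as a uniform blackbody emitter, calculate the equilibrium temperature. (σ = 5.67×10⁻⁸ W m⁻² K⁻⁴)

T_eq ≈ 198 K

Flux at 1.46 AU: S = 1366/1.46² = 641 W m⁻².
Energy balance: absorbed = emitted ⇒ πR²·S(1−A) = 4πR²·σT_eq⁴, so T_eq⁴ = S(1−A)/(4σ).
T_eq = [641 × 0.54 / (4 × 5.67×10⁻⁸)]^(1/4) = (1.53×10⁹)^(1/4) = 198 K.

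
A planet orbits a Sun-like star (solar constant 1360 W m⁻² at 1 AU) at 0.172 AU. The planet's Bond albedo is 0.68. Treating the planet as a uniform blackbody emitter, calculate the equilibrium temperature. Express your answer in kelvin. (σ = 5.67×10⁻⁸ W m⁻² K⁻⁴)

T_eq ≈ 505 K

Flux at 0.172 AU: S = 1360/0.172² = 4.60×10⁴ W m⁻².
Energy balance: absorbed = emitted ⇒ πR²·S(1−A) = 4πR²·σT_eq⁴, so T_eq⁴ = S(1−A)/(4σ).
T_eq = [4.60×10⁴ × 0.32 / (4 × 5.67×10⁻⁸)]^(1/4) = (6.49×10¹⁰)^(1/4) = 505 K.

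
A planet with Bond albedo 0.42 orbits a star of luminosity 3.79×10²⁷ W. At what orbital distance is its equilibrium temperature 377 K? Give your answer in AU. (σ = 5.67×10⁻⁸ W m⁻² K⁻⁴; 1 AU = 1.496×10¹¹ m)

From T_eq⁴ = L(1−A)/(16πσd²): d = √[L(1−A)/(16πσT_eq⁴)].
d = √[3.79×10²⁷ × 0.58 / (16π × 5.67×10⁻⁸ × (377)⁴)] = 1.95×10¹¹ m = 1.31 AU.

d ≈ 1.31 AU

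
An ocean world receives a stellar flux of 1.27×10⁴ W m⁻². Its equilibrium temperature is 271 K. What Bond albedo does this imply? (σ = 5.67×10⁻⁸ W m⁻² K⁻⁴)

From T_eq⁴ = S(1−A)/(4σ): 1−A = 4σT_eq⁴/S.
1−A = 4 × 5.67×10⁻⁸ × (271)⁴ / 1.27×10⁴ = 0.096.

A ≈ 0.90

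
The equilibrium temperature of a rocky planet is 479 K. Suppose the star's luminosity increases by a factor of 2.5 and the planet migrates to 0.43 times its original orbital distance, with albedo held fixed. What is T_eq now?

T_eq ≈ 919 K

T_eq ∝ L^(1/4) · d^(−1/2).
T′ = 479 × 2.5^(1/4) / 0.43^(1/2) = 919 K.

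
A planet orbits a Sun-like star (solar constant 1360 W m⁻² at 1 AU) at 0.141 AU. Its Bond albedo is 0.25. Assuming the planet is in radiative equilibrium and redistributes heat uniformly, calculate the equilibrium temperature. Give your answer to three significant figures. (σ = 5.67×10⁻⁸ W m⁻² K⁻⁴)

Flux at 0.141 AU: S = 1360/0.141² = 6.84×10⁴ W m⁻².
Energy balance: absorbed = emitted ⇒ πR²·S(1−A) = 4πR²·σT_eq⁴, so T_eq⁴ = S(1−A)/(4σ).
T_eq = [6.84×10⁴ × 0.75 / (4 × 5.67×10⁻⁸)]^(1/4) = (2.26×10¹¹)^(1/4) = 690 K.

T_eq ≈ 690 K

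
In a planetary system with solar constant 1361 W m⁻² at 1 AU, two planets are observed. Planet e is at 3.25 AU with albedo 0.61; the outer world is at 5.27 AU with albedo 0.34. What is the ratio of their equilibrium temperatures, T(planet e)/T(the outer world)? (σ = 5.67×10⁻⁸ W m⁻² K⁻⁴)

T₁/T₂ ≈ 1.116

T_eq = [S₀(1−A)/(4σd²)]^(1/4), so T ∝ (1−A)^(1/4) / √d.
T₁ = [1361×0.39/(4×5.67×10⁻⁸×3.25²)]^(1/4) = 122.01 K.
T₂ = [1361×0.66/(4×5.67×10⁻⁸×5.27²)]^(1/4) = 109.28 K.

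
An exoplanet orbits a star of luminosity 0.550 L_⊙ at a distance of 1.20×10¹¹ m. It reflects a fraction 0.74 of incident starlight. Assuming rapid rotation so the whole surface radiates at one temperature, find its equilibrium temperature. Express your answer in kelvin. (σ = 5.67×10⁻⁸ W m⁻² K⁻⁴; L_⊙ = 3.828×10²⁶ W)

T_eq ≈ 191 K

L = 0.550 × 3.828×10²⁶ = 2.11×10²⁶ W.
Flux: S = L/(4πd²) = 2.11×10²⁶/(4π×(1.20×10¹¹)²) = 1160 W m⁻².
Energy balance: absorbed = emitted ⇒ πR²·S(1−A) = 4πR²·σT_eq⁴, so T_eq⁴ = S(1−A)/(4σ).
T_eq = [1160 × 0.26 / (4 × 5.67×10⁻⁸)]^(1/4) = (1.33×10⁹)^(1/4) = 191 K.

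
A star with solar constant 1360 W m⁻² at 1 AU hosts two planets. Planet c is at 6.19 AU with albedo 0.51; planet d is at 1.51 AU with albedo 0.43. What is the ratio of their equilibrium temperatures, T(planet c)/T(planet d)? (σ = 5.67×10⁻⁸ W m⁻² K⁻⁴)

T₁/T₂ ≈ 0.476

T_eq = [S₀(1−A)/(4σd²)]^(1/4), so T ∝ (1−A)^(1/4) / √d.
T₁ = [1360×0.49/(4×5.67×10⁻⁸×6.19²)]^(1/4) = 93.58 K.
T₂ = [1360×0.57/(4×5.67×10⁻⁸×1.51²)]^(1/4) = 196.77 K.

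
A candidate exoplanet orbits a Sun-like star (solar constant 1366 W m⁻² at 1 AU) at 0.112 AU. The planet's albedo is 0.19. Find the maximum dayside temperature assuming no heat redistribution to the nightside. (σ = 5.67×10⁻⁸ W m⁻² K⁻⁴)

Flux at 0.112 AU: S = 1366/0.112² = 1.09×10⁵ W m⁻².
With no redistribution each surface element balances locally: S(1−A) = σT⁴.
T = [1.09×10⁵ × 0.81 / 5.67×10⁻⁸]^(1/4) = (1.56×10¹²)^(1/4) = 1120 K.

T_ss ≈ 1120 K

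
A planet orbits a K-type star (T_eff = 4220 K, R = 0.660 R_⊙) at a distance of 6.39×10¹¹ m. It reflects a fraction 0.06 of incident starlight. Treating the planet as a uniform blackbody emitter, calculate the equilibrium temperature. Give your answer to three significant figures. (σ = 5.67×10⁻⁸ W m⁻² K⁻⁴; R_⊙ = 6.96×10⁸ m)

R_⋆ = 0.660 × 6.96×10⁸ = 4.59×10⁸ m.
L = 4πR_⋆²σT_⋆⁴ = 4π(4.59×10⁸)² × 5.67×10⁻⁸ × (4220)⁴ = 4.77×10²⁵ W.
S = L/(4πd²) = 9.29 W m⁻².
Energy balance: absorbed = emitted ⇒ πR²·S(1−A) = 4πR²·σT_eq⁴, so T_eq⁴ = S(1−A)/(4σ).
T_eq = [9.29 × 0.94 / (4 × 5.67×10⁻⁸)]^(1/4) = (3.85×10⁷)^(1/4) = 78.8 K.

T_eq ≈ 78.8 K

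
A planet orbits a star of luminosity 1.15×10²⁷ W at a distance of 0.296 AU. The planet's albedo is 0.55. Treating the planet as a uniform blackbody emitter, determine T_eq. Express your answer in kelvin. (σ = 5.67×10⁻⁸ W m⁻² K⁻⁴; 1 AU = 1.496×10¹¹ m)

T_eq ≈ 552 K

d = 0.296 AU = 4.43×10¹⁰ m.
Flux: S = L/(4πd²) = 1.15×10²⁷/(4π×(4.43×10¹⁰)²) = 4.67×10⁴ W m⁻².
Energy balance: absorbed = emitted ⇒ πR²·S(1−A) = 4πR²·σT_eq⁴, so T_eq⁴ = S(1−A)/(4σ).
T_eq = [4.67×10⁴ × 0.45 / (4 × 5.67×10⁻⁸)]^(1/4) = (9.26×10¹⁰)^(1/4) = 552 K.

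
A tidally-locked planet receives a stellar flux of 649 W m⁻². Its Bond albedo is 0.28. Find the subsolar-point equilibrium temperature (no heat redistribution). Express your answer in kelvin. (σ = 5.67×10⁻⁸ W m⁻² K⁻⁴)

T_ss ≈ 301 K

At the subsolar point the surface absorbs S(1−A) and emits σT⁴ per unit area — no factor of 4, since only the local patch is in balance.
T = [649 × 0.72 / 5.67×10⁻⁸]^(1/4) = (8.24×10⁹)^(1/4) = 301 K.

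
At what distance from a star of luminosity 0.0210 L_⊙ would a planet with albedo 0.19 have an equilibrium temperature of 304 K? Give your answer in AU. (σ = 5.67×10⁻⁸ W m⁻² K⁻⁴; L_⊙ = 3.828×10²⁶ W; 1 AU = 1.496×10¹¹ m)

L = 0.0210 × 3.828×10²⁶ = 8.04×10²⁴ W.
From T_eq⁴ = L(1−A)/(16πσd²): d = √[L(1−A)/(16πσT_eq⁴)].
d = √[8.04×10²⁴ × 0.81 / (16π × 5.67×10⁻⁸ × (304)⁴)] = 1.64×10¹⁰ m = 0.109 AU.

d ≈ 0.109 AU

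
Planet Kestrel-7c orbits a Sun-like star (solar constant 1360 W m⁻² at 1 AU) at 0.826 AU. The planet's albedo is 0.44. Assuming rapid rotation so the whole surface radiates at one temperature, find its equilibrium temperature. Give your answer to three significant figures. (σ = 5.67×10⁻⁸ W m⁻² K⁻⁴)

Flux at 0.826 AU: S = 1360/0.826² = 1990 W m⁻².
Energy balance: absorbed = emitted ⇒ πR²·S(1−A) = 4πR²·σT_eq⁴, so T_eq⁴ = S(1−A)/(4σ).
T_eq = [1990 × 0.56 / (4 × 5.67×10⁻⁸)]^(1/4) = (4.92×10⁹)^(1/4) = 265 K.

T_eq ≈ 265 K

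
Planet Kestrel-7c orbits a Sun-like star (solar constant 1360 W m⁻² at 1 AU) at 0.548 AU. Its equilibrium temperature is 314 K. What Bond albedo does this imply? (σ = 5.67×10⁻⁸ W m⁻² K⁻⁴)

A ≈ 0.51

Flux at 0.548 AU: S = 1360/0.548² = 4530 W m⁻².
From T_eq⁴ = S(1−A)/(4σ): 1−A = 4σT_eq⁴/S.
1−A = 4 × 5.67×10⁻⁸ × (314)⁴ / 4530 = 0.487.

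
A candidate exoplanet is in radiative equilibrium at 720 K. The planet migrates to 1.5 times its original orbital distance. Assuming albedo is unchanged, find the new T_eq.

T_eq ≈ 588 K

T_eq ∝ L^(1/4) · d^(−1/2).
T′ = 720 / 1.5^(1/2) = 588 K.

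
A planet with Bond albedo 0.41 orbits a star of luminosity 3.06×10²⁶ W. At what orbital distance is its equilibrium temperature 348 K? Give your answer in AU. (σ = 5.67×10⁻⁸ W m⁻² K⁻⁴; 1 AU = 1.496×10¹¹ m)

d ≈ 0.439 AU

From T_eq⁴ = L(1−A)/(16πσd²): d = √[L(1−A)/(16πσT_eq⁴)].
d = √[3.06×10²⁶ × 0.59 / (16π × 5.67×10⁻⁸ × (348)⁴)] = 6.57×10¹⁰ m = 0.439 AU.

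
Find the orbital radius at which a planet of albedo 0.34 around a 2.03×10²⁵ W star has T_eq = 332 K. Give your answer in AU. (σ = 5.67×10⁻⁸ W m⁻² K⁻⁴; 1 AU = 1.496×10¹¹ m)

From T_eq⁴ = L(1−A)/(16πσd²): d = √[L(1−A)/(16πσT_eq⁴)].
d = √[2.03×10²⁵ × 0.66 / (16π × 5.67×10⁻⁸ × (332)⁴)] = 1.97×10¹⁰ m = 0.131 AU.

d ≈ 0.131 AU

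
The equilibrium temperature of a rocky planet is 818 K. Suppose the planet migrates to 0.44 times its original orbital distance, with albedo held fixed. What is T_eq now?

T_eq ≈ 1230 K

T_eq ∝ L^(1/4) · d^(−1/2).
T′ = 818 / 0.44^(1/2) = 1230 K.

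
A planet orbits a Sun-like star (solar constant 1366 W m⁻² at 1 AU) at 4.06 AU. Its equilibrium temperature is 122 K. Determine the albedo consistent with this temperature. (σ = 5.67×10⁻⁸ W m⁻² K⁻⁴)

Flux at 4.06 AU: S = 1366/4.06² = 82.9 W m⁻².
From T_eq⁴ = S(1−A)/(4σ): 1−A = 4σT_eq⁴/S.
1−A = 4 × 5.67×10⁻⁸ × (122)⁴ / 82.9 = 0.606.

A ≈ 0.39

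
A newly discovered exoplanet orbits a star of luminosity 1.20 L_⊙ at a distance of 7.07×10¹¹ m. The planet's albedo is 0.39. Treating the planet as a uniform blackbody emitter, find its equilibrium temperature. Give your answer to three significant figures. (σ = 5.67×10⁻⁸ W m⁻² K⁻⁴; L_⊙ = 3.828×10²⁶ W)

L = 1.20 × 3.828×10²⁶ = 4.59×10²⁶ W.
Flux: S = L/(4πd²) = 4.59×10²⁶/(4π×(7.07×10¹¹)²) = 73.1 W m⁻².
Energy balance: absorbed = emitted ⇒ πR²·S(1−A) = 4πR²·σT_eq⁴, so T_eq⁴ = S(1−A)/(4σ).
T_eq = [73.1 × 0.61 / (4 × 5.67×10⁻⁸)]^(1/4) = (1.97×10⁸)^(1/4) = 118 K.

T_eq ≈ 118 K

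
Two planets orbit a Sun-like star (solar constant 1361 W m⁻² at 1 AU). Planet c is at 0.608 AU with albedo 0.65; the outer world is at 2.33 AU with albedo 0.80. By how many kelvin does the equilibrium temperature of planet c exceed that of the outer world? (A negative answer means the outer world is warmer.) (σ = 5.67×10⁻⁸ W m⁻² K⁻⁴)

ΔT ≈ 152.6 K

T_eq = [S₀(1−A)/(4σd²)]^(1/4), so T ∝ (1−A)^(1/4) / √d.
T₁ = [1361×0.35/(4×5.67×10⁻⁸×0.608²)]^(1/4) = 274.55 K.
T₂ = [1361×0.20/(4×5.67×10⁻⁸×2.33²)]^(1/4) = 121.94 K.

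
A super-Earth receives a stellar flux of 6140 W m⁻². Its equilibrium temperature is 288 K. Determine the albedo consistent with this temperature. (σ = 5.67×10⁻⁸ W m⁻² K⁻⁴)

From T_eq⁴ = S(1−A)/(4σ): 1−A = 4σT_eq⁴/S.
1−A = 4 × 5.67×10⁻⁸ × (288)⁴ / 6140 = 0.254.

A ≈ 0.75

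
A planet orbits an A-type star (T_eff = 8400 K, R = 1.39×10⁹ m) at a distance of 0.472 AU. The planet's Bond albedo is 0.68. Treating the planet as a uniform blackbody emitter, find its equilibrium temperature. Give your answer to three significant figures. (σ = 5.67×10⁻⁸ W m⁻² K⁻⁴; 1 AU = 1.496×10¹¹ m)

d = 0.472 AU = 7.06×10¹⁰ m.
L = 4πR_⋆²σT_⋆⁴ = 4π(1.39×10⁹)² × 5.67×10⁻⁸ × (8400)⁴ = 6.85×10²⁷ W.
S = L/(4πd²) = 1.09×10⁵ W m⁻².
Energy balance: absorbed = emitted ⇒ πR²·S(1−A) = 4πR²·σT_eq⁴, so T_eq⁴ = S(1−A)/(4σ).
T_eq = [1.09×10⁵ × 0.32 / (4 × 5.67×10⁻⁸)]^(1/4) = (1.54×10¹¹)^(1/4) = 627 K.

T_eq ≈ 627 K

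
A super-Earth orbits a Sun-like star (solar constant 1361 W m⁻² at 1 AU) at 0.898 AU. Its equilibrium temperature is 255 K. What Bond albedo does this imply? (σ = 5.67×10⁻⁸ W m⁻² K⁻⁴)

A ≈ 0.43

Flux at 0.898 AU: S = 1361/0.898² = 1690 W m⁻².
From T_eq⁴ = S(1−A)/(4σ): 1−A = 4σT_eq⁴/S.
1−A = 4 × 5.67×10⁻⁸ × (255)⁴ / 1690 = 0.568.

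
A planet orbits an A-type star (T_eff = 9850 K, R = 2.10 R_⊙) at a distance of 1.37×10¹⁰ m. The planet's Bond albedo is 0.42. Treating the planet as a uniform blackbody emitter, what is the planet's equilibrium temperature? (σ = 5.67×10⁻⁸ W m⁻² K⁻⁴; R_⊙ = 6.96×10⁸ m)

T_eq ≈ 1990 K

R_⋆ = 2.10 × 6.96×10⁸ = 1.46×10⁹ m.
L = 4πR_⋆²σT_⋆⁴ = 4π(1.46×10⁹)² × 5.67×10⁻⁸ × (9850)⁴ = 1.43×10²⁸ W.
S = L/(4πd²) = 6.07×10⁶ W m⁻².
Energy balance: absorbed = emitted ⇒ πR²·S(1−A) = 4πR²·σT_eq⁴, so T_eq⁴ = S(1−A)/(4σ).
T_eq = [6.07×10⁶ × 0.58 / (4 × 5.67×10⁻⁸)]^(1/4) = (1.55×10¹³)^(1/4) = 1990 K.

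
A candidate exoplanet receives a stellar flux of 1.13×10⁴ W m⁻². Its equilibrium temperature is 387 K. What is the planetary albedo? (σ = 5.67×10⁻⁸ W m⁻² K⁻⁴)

From T_eq⁴ = S(1−A)/(4σ): 1−A = 4σT_eq⁴/S.
1−A = 4 × 5.67×10⁻⁸ × (387)⁴ / 1.13×10⁴ = 0.450.

A ≈ 0.55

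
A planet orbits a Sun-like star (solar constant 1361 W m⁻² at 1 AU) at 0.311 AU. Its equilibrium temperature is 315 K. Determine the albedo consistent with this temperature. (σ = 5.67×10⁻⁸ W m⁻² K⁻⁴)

Flux at 0.311 AU: S = 1361/0.311² = 1.41×10⁴ W m⁻².
From T_eq⁴ = S(1−A)/(4σ): 1−A = 4σT_eq⁴/S.
1−A = 4 × 5.67×10⁻⁸ × (315)⁴ / 1.41×10⁴ = 0.159.

A ≈ 0.84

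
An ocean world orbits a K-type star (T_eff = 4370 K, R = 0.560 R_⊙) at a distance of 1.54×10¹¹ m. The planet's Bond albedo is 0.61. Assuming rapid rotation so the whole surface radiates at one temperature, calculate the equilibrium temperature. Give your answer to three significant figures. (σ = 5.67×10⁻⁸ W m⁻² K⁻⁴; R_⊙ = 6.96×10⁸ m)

R_⋆ = 0.560 × 6.96×10⁸ = 3.90×10⁸ m.
L = 4πR_⋆²σT_⋆⁴ = 4π(3.90×10⁸)² × 5.67×10⁻⁸ × (4370)⁴ = 3.95×10²⁵ W.
S = L/(4πd²) = 132 W m⁻².
Energy balance: absorbed = emitted ⇒ πR²·S(1−A) = 4πR²·σT_eq⁴, so T_eq⁴ = S(1−A)/(4σ).
T_eq = [132 × 0.39 / (4 × 5.67×10⁻⁸)]^(1/4) = (2.28×10⁸)^(1/4) = 123 K.

T_eq ≈ 123 K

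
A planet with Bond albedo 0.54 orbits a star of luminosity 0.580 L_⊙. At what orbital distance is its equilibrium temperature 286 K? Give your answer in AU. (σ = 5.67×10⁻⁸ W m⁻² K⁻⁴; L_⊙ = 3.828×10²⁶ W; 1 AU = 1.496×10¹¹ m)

d ≈ 0.489 AU

L = 0.580 × 3.828×10²⁶ = 2.22×10²⁶ W.
From T_eq⁴ = L(1−A)/(16πσd²): d = √[L(1−A)/(16πσT_eq⁴)].
d = √[2.22×10²⁶ × 0.46 / (16π × 5.67×10⁻⁸ × (286)⁴)] = 7.32×10¹⁰ m = 0.489 AU.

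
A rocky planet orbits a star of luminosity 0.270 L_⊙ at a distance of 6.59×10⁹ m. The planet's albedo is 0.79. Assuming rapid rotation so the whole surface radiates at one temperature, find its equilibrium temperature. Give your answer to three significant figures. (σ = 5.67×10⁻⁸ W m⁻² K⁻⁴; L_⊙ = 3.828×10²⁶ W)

T_eq ≈ 647 K

L = 0.270 × 3.828×10²⁶ = 1.03×10²⁶ W.
Flux: S = L/(4πd²) = 1.03×10²⁶/(4π×(6.59×10⁹)²) = 1.89×10⁵ W m⁻².
Energy balance: absorbed = emitted ⇒ πR²·S(1−A) = 4πR²·σT_eq⁴, so T_eq⁴ = S(1−A)/(4σ).
T_eq = [1.89×10⁵ × 0.21 / (4 × 5.67×10⁻⁸)]^(1/4) = (1.75×10¹¹)^(1/4) = 647 K.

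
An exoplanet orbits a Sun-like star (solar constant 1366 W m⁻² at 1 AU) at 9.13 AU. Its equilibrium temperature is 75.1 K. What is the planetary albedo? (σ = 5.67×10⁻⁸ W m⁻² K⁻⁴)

Flux at 9.13 AU: S = 1366/9.13² = 16.4 W m⁻².
From T_eq⁴ = S(1−A)/(4σ): 1−A = 4σT_eq⁴/S.
1−A = 4 × 5.67×10⁻⁸ × (75.1)⁴ / 16.4 = 0.440.

A ≈ 0.56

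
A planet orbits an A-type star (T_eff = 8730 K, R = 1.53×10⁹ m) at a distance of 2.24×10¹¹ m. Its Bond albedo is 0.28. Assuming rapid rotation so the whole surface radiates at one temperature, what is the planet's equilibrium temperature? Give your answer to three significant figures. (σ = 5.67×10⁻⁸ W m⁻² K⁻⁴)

T_eq ≈ 470 K

L = 4πR_⋆²σT_⋆⁴ = 4π(1.53×10⁹)² × 5.67×10⁻⁸ × (8730)⁴ = 9.69×10²⁷ W.
S = L/(4πd²) = 1.54×10⁴ W m⁻².
Energy balance: absorbed = emitted ⇒ πR²·S(1−A) = 4πR²·σT_eq⁴, so T_eq⁴ = S(1−A)/(4σ).
T_eq = [1.54×10⁴ × 0.72 / (4 × 5.67×10⁻⁸)]^(1/4) = (4.88×10¹⁰)^(1/4) = 470 K.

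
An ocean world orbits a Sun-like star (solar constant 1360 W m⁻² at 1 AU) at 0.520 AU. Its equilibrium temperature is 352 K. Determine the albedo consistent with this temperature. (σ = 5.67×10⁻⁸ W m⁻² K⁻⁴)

A ≈ 0.31

Flux at 0.520 AU: S = 1360/0.520² = 5030 W m⁻².
From T_eq⁴ = S(1−A)/(4σ): 1−A = 4σT_eq⁴/S.
1−A = 4 × 5.67×10⁻⁸ × (352)⁴ / 5030 = 0.692.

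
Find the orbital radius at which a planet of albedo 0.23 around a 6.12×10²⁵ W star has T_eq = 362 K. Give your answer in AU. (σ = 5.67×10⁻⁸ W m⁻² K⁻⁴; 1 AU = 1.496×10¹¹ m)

d ≈ 0.207 AU

From T_eq⁴ = L(1−A)/(16πσd²): d = √[L(1−A)/(16πσT_eq⁴)].
d = √[6.12×10²⁵ × 0.77 / (16π × 5.67×10⁻⁸ × (362)⁴)] = 3.10×10¹⁰ m = 0.207 AU.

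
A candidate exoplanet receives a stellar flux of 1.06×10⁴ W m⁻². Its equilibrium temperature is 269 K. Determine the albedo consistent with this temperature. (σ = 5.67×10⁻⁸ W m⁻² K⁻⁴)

From T_eq⁴ = S(1−A)/(4σ): 1−A = 4σT_eq⁴/S.
1−A = 4 × 5.67×10⁻⁸ × (269)⁴ / 1.06×10⁴ = 0.112.

A ≈ 0.89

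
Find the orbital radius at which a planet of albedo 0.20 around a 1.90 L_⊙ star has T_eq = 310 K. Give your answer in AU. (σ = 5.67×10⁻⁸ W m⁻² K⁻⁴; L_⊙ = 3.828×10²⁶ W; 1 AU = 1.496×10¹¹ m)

d ≈ 0.994 AU

L = 1.90 × 3.828×10²⁶ = 7.27×10²⁶ W.
From T_eq⁴ = L(1−A)/(16πσd²): d = √[L(1−A)/(16πσT_eq⁴)].
d = √[7.27×10²⁶ × 0.80 / (16π × 5.67×10⁻⁸ × (310)⁴)] = 1.49×10¹¹ m = 0.994 AU.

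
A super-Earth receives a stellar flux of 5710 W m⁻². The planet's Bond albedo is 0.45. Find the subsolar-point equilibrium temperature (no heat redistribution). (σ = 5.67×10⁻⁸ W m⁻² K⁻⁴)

At the subsolar point the surface absorbs S(1−A) and emits σT⁴ per unit area — no factor of 4, since only the local patch is in balance.
T = [5710 × 0.55 / 5.67×10⁻⁸]^(1/4) = (5.54×10¹⁰)^(1/4) = 485 K.

T_ss ≈ 485 K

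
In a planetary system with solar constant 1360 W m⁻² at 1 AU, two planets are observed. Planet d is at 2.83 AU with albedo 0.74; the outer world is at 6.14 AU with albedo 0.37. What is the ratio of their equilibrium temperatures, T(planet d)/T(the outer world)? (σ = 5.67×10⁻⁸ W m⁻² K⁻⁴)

T₁/T₂ ≈ 1.181

T_eq = [S₀(1−A)/(4σd²)]^(1/4), so T ∝ (1−A)^(1/4) / √d.
T₁ = [1360×0.26/(4×5.67×10⁻⁸×2.83²)]^(1/4) = 118.12 K.
T₂ = [1360×0.63/(4×5.67×10⁻⁸×6.14²)]^(1/4) = 100.05 K.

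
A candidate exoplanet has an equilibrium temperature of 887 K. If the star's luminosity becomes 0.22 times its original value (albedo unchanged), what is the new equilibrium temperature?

T_eq ∝ L^(1/4) · d^(−1/2).
T′ = 887 × 0.22^(1/4) = 607 K.

T_eq ≈ 607 K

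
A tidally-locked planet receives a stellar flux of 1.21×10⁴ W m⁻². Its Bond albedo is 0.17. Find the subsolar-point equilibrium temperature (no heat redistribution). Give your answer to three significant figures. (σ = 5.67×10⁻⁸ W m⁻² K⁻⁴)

At the subsolar point the surface absorbs S(1−A) and emits σT⁴ per unit area — no factor of 4, since only the local patch is in balance.
T = [1.21×10⁴ × 0.83 / 5.67×10⁻⁸]^(1/4) = (1.77×10¹¹)^(1/4) = 649 K.

T_ss ≈ 649 K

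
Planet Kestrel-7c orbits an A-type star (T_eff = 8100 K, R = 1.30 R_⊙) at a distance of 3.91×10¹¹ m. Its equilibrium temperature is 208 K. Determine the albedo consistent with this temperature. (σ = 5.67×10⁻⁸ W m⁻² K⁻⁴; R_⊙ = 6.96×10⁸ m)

A ≈ 0.68

R_⋆ = 1.30 × 6.96×10⁸ = 9.05×10⁸ m.
L = 4πR_⋆²σT_⋆⁴ = 4π(9.05×10⁸)² × 5.67×10⁻⁸ × (8100)⁴ = 2.51×10²⁷ W.
S = L/(4πd²) = 1310 W m⁻².
From T_eq⁴ = S(1−A)/(4σ): 1−A = 4σT_eq⁴/S.
1−A = 4 × 5.67×10⁻⁸ × (208)⁴ / 1310 = 0.325.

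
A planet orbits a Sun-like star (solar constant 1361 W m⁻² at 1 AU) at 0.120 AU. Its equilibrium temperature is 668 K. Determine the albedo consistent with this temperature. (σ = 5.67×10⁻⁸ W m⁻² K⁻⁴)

A ≈ 0.52

Flux at 0.120 AU: S = 1361/0.120² = 9.45×10⁴ W m⁻².
From T_eq⁴ = S(1−A)/(4σ): 1−A = 4σT_eq⁴/S.
1−A = 4 × 5.67×10⁻⁸ × (668)⁴ / 9.45×10⁴ = 0.478.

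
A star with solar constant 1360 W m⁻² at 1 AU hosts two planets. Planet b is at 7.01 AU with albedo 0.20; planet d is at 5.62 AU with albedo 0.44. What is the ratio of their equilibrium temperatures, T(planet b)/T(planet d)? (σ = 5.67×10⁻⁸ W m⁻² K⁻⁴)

T_eq = [S₀(1−A)/(4σd²)]^(1/4), so T ∝ (1−A)^(1/4) / √d.
T₁ = [1360×0.80/(4×5.67×10⁻⁸×7.01²)]^(1/4) = 99.40 K.
T₂ = [1360×0.56/(4×5.67×10⁻⁸×5.62²)]^(1/4) = 101.54 K.

T₁/T₂ ≈ 0.979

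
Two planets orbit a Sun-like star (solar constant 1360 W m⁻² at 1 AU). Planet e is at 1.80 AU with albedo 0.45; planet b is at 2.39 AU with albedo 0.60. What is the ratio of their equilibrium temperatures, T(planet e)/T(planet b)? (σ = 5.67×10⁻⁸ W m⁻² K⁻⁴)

T₁/T₂ ≈ 1.248

T_eq = [S₀(1−A)/(4σd²)]^(1/4), so T ∝ (1−A)^(1/4) / √d.
T₁ = [1360×0.55/(4×5.67×10⁻⁸×1.80²)]^(1/4) = 178.62 K.
T₂ = [1360×0.40/(4×5.67×10⁻⁸×2.39²)]^(1/4) = 143.15 K.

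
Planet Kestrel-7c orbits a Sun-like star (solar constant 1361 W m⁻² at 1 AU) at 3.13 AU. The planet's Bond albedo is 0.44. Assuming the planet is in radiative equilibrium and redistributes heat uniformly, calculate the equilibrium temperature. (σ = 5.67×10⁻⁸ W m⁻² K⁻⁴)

Flux at 3.13 AU: S = 1361/3.13² = 139 W m⁻².
Energy balance: absorbed = emitted ⇒ πR²·S(1−A) = 4πR²·σT_eq⁴, so T_eq⁴ = S(1−A)/(4σ).
T_eq = [139 × 0.56 / (4 × 5.67×10⁻⁸)]^(1/4) = (3.43×10⁸)^(1/4) = 136 K.

T_eq ≈ 136 K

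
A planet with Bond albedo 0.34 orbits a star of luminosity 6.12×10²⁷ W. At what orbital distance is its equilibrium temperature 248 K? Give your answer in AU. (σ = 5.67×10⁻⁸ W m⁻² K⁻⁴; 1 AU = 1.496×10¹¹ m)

From T_eq⁴ = L(1−A)/(16πσd²): d = √[L(1−A)/(16πσT_eq⁴)].
d = √[6.12×10²⁷ × 0.66 / (16π × 5.67×10⁻⁸ × (248)⁴)] = 6.12×10¹¹ m = 4.09 AU.

d ≈ 4.09 AU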